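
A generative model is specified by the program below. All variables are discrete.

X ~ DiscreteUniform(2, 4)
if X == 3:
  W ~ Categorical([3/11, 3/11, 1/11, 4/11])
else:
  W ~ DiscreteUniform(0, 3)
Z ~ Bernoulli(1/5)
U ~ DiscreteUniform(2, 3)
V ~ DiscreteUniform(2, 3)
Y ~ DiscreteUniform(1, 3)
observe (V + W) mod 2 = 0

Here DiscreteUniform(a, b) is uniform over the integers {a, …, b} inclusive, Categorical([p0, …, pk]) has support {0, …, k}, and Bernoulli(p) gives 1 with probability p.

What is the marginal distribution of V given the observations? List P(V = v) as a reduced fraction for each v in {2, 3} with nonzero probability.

P(V=2) = 5/11, P(V=3) = 6/11

Enumerate traces; 144 have nonzero weight after conditioning:
  (X=2, W=0, Z=0, U=2, V=2, Y=1) weight 1/180
  (X=2, W=0, Z=0, U=2, V=2, Y=2) weight 1/180
  (X=2, W=0, Z=0, U=2, V=2, Y=3) weight 1/180
  (X=2, W=0, Z=0, U=3, V=2, Y=1) weight 1/180
  (X=2, W=0, Z=0, U=3, V=2, Y=2) weight 1/180
  (X=2, W=0, Z=0, U=3, V=2, Y=3) weight 1/180
  (X=2, W=0, Z=1, U=2, V=2, Y=1) weight 1/720
  (X=2, W=0, Z=1, U=2, V=2, Y=2) weight 1/720
  (X=2, W=1, Z=0, U=2, V=3, Y=1) weight 1/180
  … 135 more
Group by V:
  weight(V=2) = 5/22
  weight(V=3) = 3/11
Total weight = 5/22 + 3/11 = 1/2
P(V=2 | obs) = 5/22 / 1/2 = 5/11
P(V=3 | obs) = 3/11 / 1/2 = 6/11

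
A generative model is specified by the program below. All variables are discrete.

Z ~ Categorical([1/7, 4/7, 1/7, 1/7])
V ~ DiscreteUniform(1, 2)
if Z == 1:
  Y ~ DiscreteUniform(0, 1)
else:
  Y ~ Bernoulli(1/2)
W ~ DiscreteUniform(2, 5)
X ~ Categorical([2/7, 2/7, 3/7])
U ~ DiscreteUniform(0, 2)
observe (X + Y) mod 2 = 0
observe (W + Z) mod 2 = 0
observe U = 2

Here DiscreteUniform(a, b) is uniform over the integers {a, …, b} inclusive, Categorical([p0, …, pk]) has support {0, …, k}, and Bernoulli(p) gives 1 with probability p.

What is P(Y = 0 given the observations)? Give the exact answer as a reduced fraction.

Enumerate traces; 48 have nonzero weight after conditioning:
  (Z=0, V=1, Y=0, W=2, X=0, U=2) weight 1/1176
  (Z=0, V=1, Y=0, W=2, X=2, U=2) weight 1/784
  (Z=0, V=1, Y=0, W=4, X=0, U=2) weight 1/1176
  (Z=0, V=1, Y=0, W=4, X=2, U=2) weight 1/784
  (Z=0, V=1, Y=1, W=2, X=1, U=2) weight 1/1176
  (Z=0, V=1, Y=1, W=4, X=1, U=2) weight 1/1176
  (Z=0, V=2, Y=0, W=2, X=0, U=2) weight 1/1176
  (Z=0, V=2, Y=0, W=2, X=2, U=2) weight 1/784
  … 40 more
Group by Y:
  weight(Y=0) = 5/84
  weight(Y=1) = 1/42
Total weight = 5/84 + 1/42 = 1/12
P(Y=0 | obs) = 5/84 / 1/12 = 5/7
P(Y=1 | obs) = 1/42 / 1/12 = 2/7

P(Y = 0 | obs) = 5/7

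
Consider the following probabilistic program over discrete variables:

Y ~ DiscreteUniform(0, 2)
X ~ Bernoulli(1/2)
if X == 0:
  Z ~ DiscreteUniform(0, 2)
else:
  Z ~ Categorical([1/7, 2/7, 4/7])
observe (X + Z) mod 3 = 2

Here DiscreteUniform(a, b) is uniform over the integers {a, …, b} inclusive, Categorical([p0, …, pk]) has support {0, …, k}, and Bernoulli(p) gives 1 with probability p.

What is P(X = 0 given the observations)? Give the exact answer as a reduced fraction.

Enumerate traces; 6 have nonzero weight after conditioning:
  (Y=0, X=0, Z=2) weight 1/18
  (Y=0, X=1, Z=1) weight 1/21
  (Y=1, X=0, Z=2) weight 1/18
  (Y=1, X=1, Z=1) weight 1/21
  (Y=2, X=0, Z=2) weight 1/18
  (Y=2, X=1, Z=1) weight 1/21
Group by X:
  weight(X=0) = 1/6
  weight(X=1) = 1/7
Total weight = 1/6 + 1/7 = 13/42
P(X=0 | obs) = 1/6 / 13/42 = 7/13
P(X=1 | obs) = 1/7 / 13/42 = 6/13

P(X = 0 | obs) = 7/13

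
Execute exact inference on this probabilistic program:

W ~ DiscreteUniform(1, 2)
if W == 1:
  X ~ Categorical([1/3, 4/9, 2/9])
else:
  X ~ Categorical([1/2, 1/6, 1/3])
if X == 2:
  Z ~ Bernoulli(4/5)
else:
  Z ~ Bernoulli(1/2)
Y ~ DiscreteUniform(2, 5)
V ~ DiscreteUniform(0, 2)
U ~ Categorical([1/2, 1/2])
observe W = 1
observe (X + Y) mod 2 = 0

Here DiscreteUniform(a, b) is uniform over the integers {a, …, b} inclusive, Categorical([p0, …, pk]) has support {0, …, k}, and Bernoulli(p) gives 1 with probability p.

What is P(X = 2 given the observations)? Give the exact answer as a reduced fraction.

P(X = 2 | obs) = 2/9

Enumerate traces; 72 have nonzero weight after conditioning:
  (W=1, X=0, Z=0, Y=2, V=0, U=0) weight 1/288
  (W=1, X=0, Z=0, Y=2, V=0, U=1) weight 1/288
  (W=1, X=0, Z=0, Y=2, V=1, U=0) weight 1/288
  (W=1, X=0, Z=0, Y=2, V=1, U=1) weight 1/288
  (W=1, X=0, Z=0, Y=2, V=2, U=0) weight 1/288
  (W=1, X=0, Z=0, Y=2, V=2, U=1) weight 1/288
  (W=1, X=0, Z=0, Y=4, V=0, U=0) weight 1/288
  (W=1, X=0, Z=0, Y=4, V=0, U=1) weight 1/288
  (W=1, X=1, Z=0, Y=3, V=0, U=0) weight 1/216
  (W=1, X=2, Z=0, Y=2, V=0, U=0) weight 1/1080
  … 62 more
Group by X:
  weight(X=0) = 1/12
  weight(X=1) = 1/9
  weight(X=2) = 1/18
Total weight = 1/12 + 1/9 + 1/18 = 1/4
P(X=0 | obs) = 1/12 / 1/4 = 1/3
P(X=1 | obs) = 1/9 / 1/4 = 4/9
P(X=2 | obs) = 1/18 / 1/4 = 2/9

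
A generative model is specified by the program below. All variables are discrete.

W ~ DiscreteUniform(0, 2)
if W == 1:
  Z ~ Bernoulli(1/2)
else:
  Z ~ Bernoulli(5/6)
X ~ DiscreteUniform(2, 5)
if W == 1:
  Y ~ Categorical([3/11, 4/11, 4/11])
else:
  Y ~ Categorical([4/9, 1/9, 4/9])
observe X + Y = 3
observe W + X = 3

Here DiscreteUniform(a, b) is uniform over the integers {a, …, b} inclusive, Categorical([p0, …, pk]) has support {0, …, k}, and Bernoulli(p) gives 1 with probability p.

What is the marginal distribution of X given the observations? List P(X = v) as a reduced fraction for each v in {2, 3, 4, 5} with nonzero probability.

Enumerate traces; 4 have nonzero weight after conditioning:
  (W=0, Z=0, X=3, Y=0) weight 1/162
  (W=0, Z=1, X=3, Y=0) weight 5/162
  (W=1, Z=0, X=2, Y=1) weight 1/66
  (W=1, Z=1, X=2, Y=1) weight 1/66
Group by X:
  weight(X=2) = 1/33
  weight(X=3) = 1/27
Total weight = 1/33 + 1/27 = 20/297
P(X=2 | obs) = 1/33 / 20/297 = 9/20
P(X=3 | obs) = 1/27 / 20/297 = 11/20

P(X=2) = 9/20, P(X=3) = 11/20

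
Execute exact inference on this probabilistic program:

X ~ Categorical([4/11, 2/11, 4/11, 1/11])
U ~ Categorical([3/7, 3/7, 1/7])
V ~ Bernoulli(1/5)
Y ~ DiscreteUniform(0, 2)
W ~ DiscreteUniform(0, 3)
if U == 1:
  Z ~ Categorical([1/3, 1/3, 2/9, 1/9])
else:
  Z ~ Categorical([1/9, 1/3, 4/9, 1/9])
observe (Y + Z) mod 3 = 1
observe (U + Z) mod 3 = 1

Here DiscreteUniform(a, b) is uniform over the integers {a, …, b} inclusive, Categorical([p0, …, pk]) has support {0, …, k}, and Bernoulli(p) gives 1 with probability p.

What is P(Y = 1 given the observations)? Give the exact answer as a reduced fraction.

Enumerate traces; 128 have nonzero weight after conditioning:
  (X=0, U=0, V=0, Y=0, W=0, Z=1) weight 4/1155
  (X=0, U=0, V=0, Y=0, W=1, Z=1) weight 4/1155
  (X=0, U=0, V=0, Y=0, W=2, Z=1) weight 4/1155
  (X=0, U=0, V=0, Y=0, W=3, Z=1) weight 4/1155
  (X=0, U=0, V=1, Y=0, W=0, Z=1) weight 1/1155
  (X=0, U=0, V=1, Y=0, W=1, Z=1) weight 1/1155
  (X=0, U=0, V=1, Y=0, W=2, Z=1) weight 1/1155
  (X=0, U=0, V=1, Y=0, W=3, Z=1) weight 1/1155
  (X=0, U=1, V=0, Y=1, W=0, Z=0) weight 4/1155
  (X=0, U=2, V=0, Y=2, W=0, Z=2) weight 16/10395
  … 118 more
Group by Y:
  weight(Y=0) = 1/21
  weight(Y=1) = 4/63
  weight(Y=2) = 4/189
Total weight = 1/21 + 4/63 + 4/189 = 25/189
P(Y=0 | obs) = 1/21 / 25/189 = 9/25
P(Y=1 | obs) = 4/63 / 25/189 = 12/25
P(Y=2 | obs) = 4/189 / 25/189 = 4/25

P(Y = 1 | obs) = 12/25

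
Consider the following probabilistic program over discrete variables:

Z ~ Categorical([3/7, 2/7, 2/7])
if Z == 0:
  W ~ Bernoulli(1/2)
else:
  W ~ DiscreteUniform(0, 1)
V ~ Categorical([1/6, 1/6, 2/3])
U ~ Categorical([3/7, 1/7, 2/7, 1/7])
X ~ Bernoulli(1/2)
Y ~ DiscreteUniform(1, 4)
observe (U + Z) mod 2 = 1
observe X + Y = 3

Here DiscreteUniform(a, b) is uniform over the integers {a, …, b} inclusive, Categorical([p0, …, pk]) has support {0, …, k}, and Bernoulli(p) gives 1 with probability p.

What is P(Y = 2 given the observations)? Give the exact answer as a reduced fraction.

P(Y = 2 | obs) = 1/2

Enumerate traces; 72 have nonzero weight after conditioning:
  (Z=0, W=0, V=0, U=1, X=0, Y=3) weight 1/1568
  (Z=0, W=0, V=0, U=1, X=1, Y=2) weight 1/1568
  (Z=0, W=0, V=0, U=3, X=0, Y=3) weight 1/1568
  (Z=0, W=0, V=0, U=3, X=1, Y=2) weight 1/1568
  (Z=0, W=0, V=1, U=1, X=0, Y=3) weight 1/1568
  (Z=0, W=0, V=1, U=1, X=1, Y=2) weight 1/1568
  (Z=0, W=0, V=1, U=3, X=0, Y=3) weight 1/1568
  (Z=0, W=0, V=1, U=3, X=1, Y=2) weight 1/1568
  … 64 more
Group by Y:
  weight(Y=2) = 5/98
  weight(Y=3) = 5/98
Total weight = 5/98 + 5/98 = 5/49
P(Y=2 | obs) = 5/98 / 5/49 = 1/2
P(Y=3 | obs) = 5/98 / 5/49 = 1/2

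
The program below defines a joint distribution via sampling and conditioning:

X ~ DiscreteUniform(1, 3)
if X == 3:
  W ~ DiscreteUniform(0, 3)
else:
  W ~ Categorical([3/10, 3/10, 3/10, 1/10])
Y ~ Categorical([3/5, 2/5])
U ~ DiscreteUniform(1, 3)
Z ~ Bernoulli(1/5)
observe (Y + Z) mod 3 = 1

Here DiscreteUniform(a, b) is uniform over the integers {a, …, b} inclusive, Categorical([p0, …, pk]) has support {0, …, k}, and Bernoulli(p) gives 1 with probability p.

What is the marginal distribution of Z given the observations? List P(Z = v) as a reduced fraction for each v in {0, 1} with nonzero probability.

Enumerate traces; 72 have nonzero weight after conditioning:
  (X=1, W=0, Y=0, U=1, Z=1) weight 1/250
  (X=1, W=0, Y=0, U=2, Z=1) weight 1/250
  (X=1, W=0, Y=0, U=3, Z=1) weight 1/250
  (X=1, W=0, Y=1, U=1, Z=0) weight 4/375
  (X=1, W=0, Y=1, U=2, Z=0) weight 4/375
  (X=1, W=0, Y=1, U=3, Z=0) weight 4/375
  (X=1, W=1, Y=0, U=1, Z=1) weight 1/250
  (X=1, W=1, Y=0, U=2, Z=1) weight 1/250
  … 64 more
Group by Z:
  weight(Z=0) = 8/25
  weight(Z=1) = 3/25
Total weight = 8/25 + 3/25 = 11/25
P(Z=0 | obs) = 8/25 / 11/25 = 8/11
P(Z=1 | obs) = 3/25 / 11/25 = 3/11

P(Z=0) = 8/11, P(Z=1) = 3/11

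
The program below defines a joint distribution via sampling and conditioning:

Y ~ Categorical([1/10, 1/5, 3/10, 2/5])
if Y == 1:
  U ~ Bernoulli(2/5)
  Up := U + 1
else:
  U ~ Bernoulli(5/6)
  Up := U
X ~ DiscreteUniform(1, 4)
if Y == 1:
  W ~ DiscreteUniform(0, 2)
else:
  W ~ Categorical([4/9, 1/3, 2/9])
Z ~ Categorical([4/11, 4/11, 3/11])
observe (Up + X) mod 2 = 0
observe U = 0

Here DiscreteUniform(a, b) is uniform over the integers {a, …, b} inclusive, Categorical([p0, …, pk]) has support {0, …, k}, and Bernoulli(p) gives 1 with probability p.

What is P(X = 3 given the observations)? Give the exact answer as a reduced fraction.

P(X = 3 | obs) = 9/38

Enumerate traces; 72 have nonzero weight after conditioning:
  (Y=0, U=0, X=2, W=0, Z=0) weight 1/1485
  (Y=0, U=0, X=2, W=0, Z=1) weight 1/1485
  (Y=0, U=0, X=2, W=0, Z=2) weight 1/1980
  (Y=0, U=0, X=2, W=1, Z=0) weight 1/1980
  (Y=0, U=0, X=2, W=1, Z=1) weight 1/1980
  (Y=0, U=0, X=2, W=1, Z=2) weight 1/2640
  (Y=0, U=0, X=2, W=2, Z=0) weight 1/2970
  (Y=0, U=0, X=2, W=2, Z=1) weight 1/2970
  (Y=0, U=0, X=4, W=0, Z=0) weight 1/1485
  (Y=1, U=0, X=1, W=0, Z=0) weight 1/275
  … 62 more
Group by X:
  weight(X=1) = 3/100
  weight(X=2) = 1/30
  weight(X=3) = 3/100
  weight(X=4) = 1/30
Total weight = 3/100 + 1/30 + 3/100 + 1/30 = 19/150
P(X=1 | obs) = 3/100 / 19/150 = 9/38
P(X=2 | obs) = 1/30 / 19/150 = 5/19
P(X=3 | obs) = 3/100 / 19/150 = 9/38
P(X=4 | obs) = 1/30 / 19/150 = 5/19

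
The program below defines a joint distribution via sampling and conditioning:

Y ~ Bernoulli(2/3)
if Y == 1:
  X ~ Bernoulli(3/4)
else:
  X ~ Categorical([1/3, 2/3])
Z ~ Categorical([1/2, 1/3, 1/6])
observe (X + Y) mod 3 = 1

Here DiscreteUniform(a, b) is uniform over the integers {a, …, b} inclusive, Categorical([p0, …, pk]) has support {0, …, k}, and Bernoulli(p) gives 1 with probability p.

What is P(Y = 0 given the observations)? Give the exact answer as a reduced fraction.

Enumerate traces; 6 have nonzero weight after conditioning:
  (Y=0, X=1, Z=0) weight 1/9
  (Y=0, X=1, Z=1) weight 2/27
  (Y=0, X=1, Z=2) weight 1/27
  (Y=1, X=0, Z=0) weight 1/12
  (Y=1, X=0, Z=1) weight 1/18
  (Y=1, X=0, Z=2) weight 1/36
Group by Y:
  weight(Y=0) = 2/9
  weight(Y=1) = 1/6
Total weight = 2/9 + 1/6 = 7/18
P(Y=0 | obs) = 2/9 / 7/18 = 4/7
P(Y=1 | obs) = 1/6 / 7/18 = 3/7

P(Y = 0 | obs) = 4/7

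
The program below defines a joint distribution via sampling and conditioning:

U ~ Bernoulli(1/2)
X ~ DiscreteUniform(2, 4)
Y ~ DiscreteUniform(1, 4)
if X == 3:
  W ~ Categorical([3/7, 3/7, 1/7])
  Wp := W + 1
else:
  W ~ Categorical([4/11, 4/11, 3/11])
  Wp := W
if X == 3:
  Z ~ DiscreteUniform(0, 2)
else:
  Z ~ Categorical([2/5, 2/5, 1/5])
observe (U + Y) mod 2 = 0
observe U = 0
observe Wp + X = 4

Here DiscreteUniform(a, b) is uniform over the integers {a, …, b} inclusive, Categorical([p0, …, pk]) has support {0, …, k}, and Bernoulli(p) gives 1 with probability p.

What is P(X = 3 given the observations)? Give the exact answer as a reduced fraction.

P(X = 3 | obs) = 33/82

Enumerate traces; 18 have nonzero weight after conditioning:
  (U=0, X=2, Y=2, W=2, Z=0) weight 1/220
  (U=0, X=2, Y=2, W=2, Z=1) weight 1/220
  (U=0, X=2, Y=2, W=2, Z=2) weight 1/440
  (U=0, X=2, Y=4, W=2, Z=0) weight 1/220
  (U=0, X=2, Y=4, W=2, Z=1) weight 1/220
  (U=0, X=2, Y=4, W=2, Z=2) weight 1/440
  (U=0, X=3, Y=2, W=0, Z=0) weight 1/168
  (U=0, X=3, Y=2, W=0, Z=1) weight 1/168
  (U=0, X=4, Y=2, W=0, Z=0) weight 1/165
  … 9 more
Group by X:
  weight(X=2) = 1/44
  weight(X=3) = 1/28
  weight(X=4) = 1/33
Total weight = 1/44 + 1/28 + 1/33 = 41/462
P(X=2 | obs) = 1/44 / 41/462 = 21/82
P(X=3 | obs) = 1/28 / 41/462 = 33/82
P(X=4 | obs) = 1/33 / 41/462 = 14/41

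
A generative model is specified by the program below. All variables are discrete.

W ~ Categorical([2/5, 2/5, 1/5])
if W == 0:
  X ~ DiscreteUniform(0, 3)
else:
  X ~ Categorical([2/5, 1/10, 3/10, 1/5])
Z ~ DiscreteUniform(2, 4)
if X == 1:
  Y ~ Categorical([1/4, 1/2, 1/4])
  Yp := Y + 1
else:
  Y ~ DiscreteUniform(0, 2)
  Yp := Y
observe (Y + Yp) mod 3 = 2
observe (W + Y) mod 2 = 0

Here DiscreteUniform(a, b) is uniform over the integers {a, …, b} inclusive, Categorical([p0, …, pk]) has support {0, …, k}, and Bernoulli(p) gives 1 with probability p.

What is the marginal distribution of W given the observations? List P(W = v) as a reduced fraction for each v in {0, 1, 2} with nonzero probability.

Enumerate traces; 15 have nonzero weight after conditioning:
  (W=0, X=1, Z=2, Y=2) weight 1/120
  (W=0, X=1, Z=3, Y=2) weight 1/120
  (W=0, X=1, Z=4, Y=2) weight 1/120
  (W=1, X=0, Z=2, Y=1) weight 4/225
  (W=1, X=0, Z=3, Y=1) weight 4/225
  (W=1, X=0, Z=4, Y=1) weight 4/225
  (W=1, X=2, Z=2, Y=1) weight 1/75
  (W=1, X=2, Z=3, Y=1) weight 1/75
  (W=2, X=1, Z=2, Y=2) weight 1/600
  … 6 more
Group by W:
  weight(W=0) = 1/40
  weight(W=1) = 3/25
  weight(W=2) = 1/200
Total weight = 1/40 + 3/25 + 1/200 = 3/20
P(W=0 | obs) = 1/40 / 3/20 = 1/6
P(W=1 | obs) = 3/25 / 3/20 = 4/5
P(W=2 | obs) = 1/200 / 3/20 = 1/30

P(W=0) = 1/6, P(W=1) = 4/5, P(W=2) = 1/30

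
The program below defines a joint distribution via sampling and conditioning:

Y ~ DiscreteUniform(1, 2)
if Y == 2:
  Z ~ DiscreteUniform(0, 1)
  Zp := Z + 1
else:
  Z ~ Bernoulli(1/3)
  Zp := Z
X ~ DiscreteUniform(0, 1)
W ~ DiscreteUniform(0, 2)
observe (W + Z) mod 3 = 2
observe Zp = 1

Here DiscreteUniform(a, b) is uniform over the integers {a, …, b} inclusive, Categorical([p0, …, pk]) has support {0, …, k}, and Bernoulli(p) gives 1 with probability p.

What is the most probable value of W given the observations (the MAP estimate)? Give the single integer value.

Enumerate traces; 4 have nonzero weight after conditioning:
  (Y=1, Z=1, X=0, W=1) weight 1/36
  (Y=1, Z=1, X=1, W=1) weight 1/36
  (Y=2, Z=0, X=0, W=2) weight 1/24
  (Y=2, Z=0, X=1, W=2) weight 1/24
Group by W:
  weight(W=1) = 1/18
  weight(W=2) = 1/12
Total weight = 1/18 + 1/12 = 5/36
P(W=1 | obs) = 1/18 / 5/36 = 2/5
P(W=2 | obs) = 1/12 / 5/36 = 3/5
argmax = 2

argmax_v P(W = v | obs) = 2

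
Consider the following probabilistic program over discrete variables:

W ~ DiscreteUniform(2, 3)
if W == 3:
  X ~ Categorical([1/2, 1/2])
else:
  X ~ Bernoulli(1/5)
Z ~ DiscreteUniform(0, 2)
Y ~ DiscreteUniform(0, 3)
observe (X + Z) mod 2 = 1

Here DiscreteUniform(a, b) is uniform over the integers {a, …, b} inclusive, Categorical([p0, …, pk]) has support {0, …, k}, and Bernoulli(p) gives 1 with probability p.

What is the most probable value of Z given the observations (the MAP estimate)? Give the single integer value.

Enumerate traces; 24 have nonzero weight after conditioning:
  (W=2, X=0, Z=1, Y=0) weight 1/30
  (W=2, X=0, Z=1, Y=1) weight 1/30
  (W=2, X=0, Z=1, Y=2) weight 1/30
  (W=2, X=0, Z=1, Y=3) weight 1/30
  (W=2, X=1, Z=0, Y=0) weight 1/120
  (W=2, X=1, Z=0, Y=1) weight 1/120
  (W=2, X=1, Z=0, Y=2) weight 1/120
  (W=2, X=1, Z=0, Y=3) weight 1/120
  (W=2, X=1, Z=2, Y=0) weight 1/120
  … 15 more
Group by Z:
  weight(Z=0) = 7/60
  weight(Z=1) = 13/60
  weight(Z=2) = 7/60
Total weight = 7/60 + 13/60 + 7/60 = 9/20
P(Z=0 | obs) = 7/60 / 9/20 = 7/27
P(Z=1 | obs) = 13/60 / 9/20 = 13/27
P(Z=2 | obs) = 7/60 / 9/20 = 7/27
argmax = 1

argmax_v P(Z = v | obs) = 1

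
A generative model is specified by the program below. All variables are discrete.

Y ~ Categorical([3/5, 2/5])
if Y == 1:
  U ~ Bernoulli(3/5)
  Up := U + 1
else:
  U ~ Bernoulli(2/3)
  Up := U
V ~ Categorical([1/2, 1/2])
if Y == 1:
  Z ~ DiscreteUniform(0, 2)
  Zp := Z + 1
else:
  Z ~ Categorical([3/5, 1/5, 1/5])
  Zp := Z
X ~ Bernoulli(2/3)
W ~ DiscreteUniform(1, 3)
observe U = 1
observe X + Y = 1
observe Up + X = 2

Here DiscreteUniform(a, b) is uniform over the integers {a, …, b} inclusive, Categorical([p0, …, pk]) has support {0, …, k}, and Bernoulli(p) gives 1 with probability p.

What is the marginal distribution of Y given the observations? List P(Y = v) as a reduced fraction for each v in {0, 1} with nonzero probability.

P(Y=0) = 10/13, P(Y=1) = 3/13

Enumerate traces; 36 have nonzero weight after conditioning:
  (Y=0, U=1, V=0, Z=0, X=1, W=1) weight 2/75
  (Y=0, U=1, V=0, Z=0, X=1, W=2) weight 2/75
  (Y=0, U=1, V=0, Z=0, X=1, W=3) weight 2/75
  (Y=0, U=1, V=0, Z=1, X=1, W=1) weight 2/225
  (Y=0, U=1, V=0, Z=1, X=1, W=2) weight 2/225
  (Y=0, U=1, V=0, Z=1, X=1, W=3) weight 2/225
  (Y=0, U=1, V=0, Z=2, X=1, W=1) weight 2/225
  (Y=0, U=1, V=0, Z=2, X=1, W=2) weight 2/225
  (Y=1, U=1, V=0, Z=0, X=0, W=1) weight 1/225
  … 27 more
Group by Y:
  weight(Y=0) = 4/15
  weight(Y=1) = 2/25
Total weight = 4/15 + 2/25 = 26/75
P(Y=0 | obs) = 4/15 / 26/75 = 10/13
P(Y=1 | obs) = 2/25 / 26/75 = 3/13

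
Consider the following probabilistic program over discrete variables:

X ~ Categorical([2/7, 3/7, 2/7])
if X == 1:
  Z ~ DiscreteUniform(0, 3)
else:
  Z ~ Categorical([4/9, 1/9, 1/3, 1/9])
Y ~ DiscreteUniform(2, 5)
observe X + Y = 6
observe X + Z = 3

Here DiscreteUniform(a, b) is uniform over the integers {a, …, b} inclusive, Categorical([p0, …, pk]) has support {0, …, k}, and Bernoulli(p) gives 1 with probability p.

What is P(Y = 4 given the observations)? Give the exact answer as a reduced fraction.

Enumerate traces; 2 have nonzero weight after conditioning:
  (X=1, Z=2, Y=5) weight 3/112
  (X=2, Z=1, Y=4) weight 1/126
Group by Y:
  weight(Y=4) = 1/126
  weight(Y=5) = 3/112
Total weight = 1/126 + 3/112 = 5/144
P(Y=4 | obs) = 1/126 / 5/144 = 8/35
P(Y=5 | obs) = 3/112 / 5/144 = 27/35

P(Y = 4 | obs) = 8/35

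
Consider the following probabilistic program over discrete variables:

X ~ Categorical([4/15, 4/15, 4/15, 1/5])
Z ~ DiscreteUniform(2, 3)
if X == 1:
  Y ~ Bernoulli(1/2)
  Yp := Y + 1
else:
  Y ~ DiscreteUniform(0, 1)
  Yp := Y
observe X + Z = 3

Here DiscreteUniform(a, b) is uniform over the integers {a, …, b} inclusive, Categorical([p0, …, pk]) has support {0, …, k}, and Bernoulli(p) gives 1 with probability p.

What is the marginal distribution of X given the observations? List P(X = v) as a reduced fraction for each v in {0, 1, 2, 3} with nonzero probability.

Enumerate traces; 4 have nonzero weight after conditioning:
  (X=0, Z=3, Y=0) weight 1/15
  (X=0, Z=3, Y=1) weight 1/15
  (X=1, Z=2, Y=0) weight 1/15
  (X=1, Z=2, Y=1) weight 1/15
Group by X:
  weight(X=0) = 2/15
  weight(X=1) = 2/15
Total weight = 2/15 + 2/15 = 4/15
P(X=0 | obs) = 2/15 / 4/15 = 1/2
P(X=1 | obs) = 2/15 / 4/15 = 1/2

P(X=0) = 1/2, P(X=1) = 1/2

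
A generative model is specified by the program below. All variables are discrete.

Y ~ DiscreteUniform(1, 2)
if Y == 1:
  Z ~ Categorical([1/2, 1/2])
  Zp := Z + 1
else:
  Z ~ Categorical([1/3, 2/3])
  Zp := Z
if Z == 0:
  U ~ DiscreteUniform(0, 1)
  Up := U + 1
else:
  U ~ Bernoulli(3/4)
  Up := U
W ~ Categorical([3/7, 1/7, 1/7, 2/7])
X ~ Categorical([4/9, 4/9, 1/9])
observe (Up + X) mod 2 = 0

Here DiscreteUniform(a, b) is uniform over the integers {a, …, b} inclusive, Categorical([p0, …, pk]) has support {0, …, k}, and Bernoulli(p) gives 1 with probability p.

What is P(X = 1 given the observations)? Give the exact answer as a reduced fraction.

Enumerate traces; 48 have nonzero weight after conditioning:
  (Y=1, Z=0, U=0, W=0, X=1) weight 1/42
  (Y=1, Z=0, U=0, W=1, X=1) weight 1/126
  (Y=1, Z=0, U=0, W=2, X=1) weight 1/126
  (Y=1, Z=0, U=0, W=3, X=1) weight 1/63
  (Y=1, Z=0, U=1, W=0, X=0) weight 1/42
  (Y=1, Z=0, U=1, W=0, X=2) weight 1/168
  (Y=1, Z=0, U=1, W=1, X=0) weight 1/126
  (Y=1, Z=0, U=1, W=1, X=2) weight 1/504
  … 40 more
Group by X:
  weight(X=0) = 17/108
  weight(X=1) = 31/108
  weight(X=2) = 17/432
Total weight = 17/108 + 31/108 + 17/432 = 209/432
P(X=0 | obs) = 17/108 / 209/432 = 68/209
P(X=1 | obs) = 31/108 / 209/432 = 124/209
P(X=2 | obs) = 17/432 / 209/432 = 17/209

P(X = 1 | obs) = 124/209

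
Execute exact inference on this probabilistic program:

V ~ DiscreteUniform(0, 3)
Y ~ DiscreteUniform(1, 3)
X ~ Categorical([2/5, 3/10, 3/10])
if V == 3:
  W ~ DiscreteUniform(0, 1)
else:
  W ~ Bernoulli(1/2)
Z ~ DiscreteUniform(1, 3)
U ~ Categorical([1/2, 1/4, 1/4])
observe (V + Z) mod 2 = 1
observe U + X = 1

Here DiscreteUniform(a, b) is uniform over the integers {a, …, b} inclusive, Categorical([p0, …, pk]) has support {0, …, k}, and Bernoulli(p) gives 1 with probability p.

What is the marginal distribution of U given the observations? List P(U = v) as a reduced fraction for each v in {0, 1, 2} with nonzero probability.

Enumerate traces; 72 have nonzero weight after conditioning:
  (V=0, Y=1, X=0, W=0, Z=1, U=1) weight 1/720
  (V=0, Y=1, X=0, W=0, Z=3, U=1) weight 1/720
  (V=0, Y=1, X=0, W=1, Z=1, U=1) weight 1/720
  (V=0, Y=1, X=0, W=1, Z=3, U=1) weight 1/720
  (V=0, Y=1, X=1, W=0, Z=1, U=0) weight 1/480
  (V=0, Y=1, X=1, W=0, Z=3, U=0) weight 1/480
  (V=0, Y=1, X=1, W=1, Z=1, U=0) weight 1/480
  (V=0, Y=1, X=1, W=1, Z=3, U=0) weight 1/480
  … 64 more
Group by U:
  weight(U=0) = 3/40
  weight(U=1) = 1/20
Total weight = 3/40 + 1/20 = 1/8
P(U=0 | obs) = 3/40 / 1/8 = 3/5
P(U=1 | obs) = 1/20 / 1/8 = 2/5

P(U=0) = 3/5, P(U=1) = 2/5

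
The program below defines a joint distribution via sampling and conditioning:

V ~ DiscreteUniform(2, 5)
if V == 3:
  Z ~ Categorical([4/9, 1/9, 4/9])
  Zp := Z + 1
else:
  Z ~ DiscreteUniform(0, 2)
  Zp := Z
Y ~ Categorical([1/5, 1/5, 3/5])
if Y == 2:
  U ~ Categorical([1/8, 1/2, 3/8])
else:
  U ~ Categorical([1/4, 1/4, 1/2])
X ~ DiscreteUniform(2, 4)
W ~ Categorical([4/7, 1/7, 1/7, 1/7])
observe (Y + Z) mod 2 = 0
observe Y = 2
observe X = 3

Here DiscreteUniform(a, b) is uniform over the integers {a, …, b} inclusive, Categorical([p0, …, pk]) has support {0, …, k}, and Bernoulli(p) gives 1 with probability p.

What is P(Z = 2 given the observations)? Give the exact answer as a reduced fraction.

P(Z = 2 | obs) = 1/2

Enumerate traces; 96 have nonzero weight after conditioning:
  (V=2, Z=0, Y=2, U=0, X=3, W=0) weight 1/840
  (V=2, Z=0, Y=2, U=0, X=3, W=1) weight 1/3360
  (V=2, Z=0, Y=2, U=0, X=3, W=2) weight 1/3360
  (V=2, Z=0, Y=2, U=0, X=3, W=3) weight 1/3360
  (V=2, Z=0, Y=2, U=1, X=3, W=0) weight 1/210
  (V=2, Z=0, Y=2, U=1, X=3, W=1) weight 1/840
  (V=2, Z=0, Y=2, U=1, X=3, W=2) weight 1/840
  (V=2, Z=0, Y=2, U=1, X=3, W=3) weight 1/840
  (V=2, Z=2, Y=2, U=0, X=3, W=0) weight 1/840
  … 87 more
Group by Z:
  weight(Z=0) = 13/180
  weight(Z=2) = 13/180
Total weight = 13/180 + 13/180 = 13/90
P(Z=0 | obs) = 13/180 / 13/90 = 1/2
P(Z=2 | obs) = 13/180 / 13/90 = 1/2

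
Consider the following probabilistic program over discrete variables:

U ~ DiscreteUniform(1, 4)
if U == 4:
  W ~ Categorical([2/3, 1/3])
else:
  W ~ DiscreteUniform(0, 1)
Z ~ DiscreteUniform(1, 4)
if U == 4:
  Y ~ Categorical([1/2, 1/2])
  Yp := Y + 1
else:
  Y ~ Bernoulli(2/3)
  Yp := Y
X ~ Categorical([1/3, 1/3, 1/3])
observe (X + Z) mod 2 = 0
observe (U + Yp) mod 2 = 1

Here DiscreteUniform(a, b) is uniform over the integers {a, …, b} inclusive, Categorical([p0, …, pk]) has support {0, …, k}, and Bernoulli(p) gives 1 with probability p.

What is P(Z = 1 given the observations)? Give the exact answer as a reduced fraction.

Enumerate traces; 48 have nonzero weight after conditioning:
  (U=1, W=0, Z=1, Y=0, X=1) weight 1/288
  (U=1, W=0, Z=2, Y=0, X=0) weight 1/288
  (U=1, W=0, Z=2, Y=0, X=2) weight 1/288
  (U=1, W=0, Z=3, Y=0, X=1) weight 1/288
  (U=1, W=0, Z=4, Y=0, X=0) weight 1/288
  (U=1, W=0, Z=4, Y=0, X=2) weight 1/288
  (U=1, W=1, Z=1, Y=0, X=1) weight 1/288
  (U=1, W=1, Z=2, Y=0, X=0) weight 1/288
  … 40 more
Group by Z:
  weight(Z=1) = 11/288
  weight(Z=2) = 11/144
  weight(Z=3) = 11/288
  weight(Z=4) = 11/144
Total weight = 11/288 + 11/144 + 11/288 + 11/144 = 11/48
P(Z=1 | obs) = 11/288 / 11/48 = 1/6
P(Z=2 | obs) = 11/144 / 11/48 = 1/3
P(Z=3 | obs) = 11/288 / 11/48 = 1/6
P(Z=4 | obs) = 11/144 / 11/48 = 1/3

P(Z = 1 | obs) = 1/6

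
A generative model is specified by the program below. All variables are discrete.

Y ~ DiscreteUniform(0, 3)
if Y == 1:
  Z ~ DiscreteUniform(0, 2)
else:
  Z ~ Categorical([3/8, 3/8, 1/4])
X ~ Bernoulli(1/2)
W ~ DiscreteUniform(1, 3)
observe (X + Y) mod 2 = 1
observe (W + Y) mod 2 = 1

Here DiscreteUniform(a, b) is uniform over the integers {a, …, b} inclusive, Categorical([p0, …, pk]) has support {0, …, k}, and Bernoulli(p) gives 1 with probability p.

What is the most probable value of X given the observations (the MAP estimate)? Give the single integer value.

argmax_v P(X = v | obs) = 1

Enumerate traces; 18 have nonzero weight after conditioning:
  (Y=0, Z=0, X=1, W=1) weight 1/64
  (Y=0, Z=0, X=1, W=3) weight 1/64
  (Y=0, Z=1, X=1, W=1) weight 1/64
  (Y=0, Z=1, X=1, W=3) weight 1/64
  (Y=0, Z=2, X=1, W=1) weight 1/96
  (Y=0, Z=2, X=1, W=3) weight 1/96
  (Y=1, Z=0, X=0, W=2) weight 1/72
  (Y=1, Z=1, X=0, W=2) weight 1/72
  … 10 more
Group by X:
  weight(X=0) = 1/12
  weight(X=1) = 1/6
Total weight = 1/12 + 1/6 = 1/4
P(X=0 | obs) = 1/12 / 1/4 = 1/3
P(X=1 | obs) = 1/6 / 1/4 = 2/3
argmax = 1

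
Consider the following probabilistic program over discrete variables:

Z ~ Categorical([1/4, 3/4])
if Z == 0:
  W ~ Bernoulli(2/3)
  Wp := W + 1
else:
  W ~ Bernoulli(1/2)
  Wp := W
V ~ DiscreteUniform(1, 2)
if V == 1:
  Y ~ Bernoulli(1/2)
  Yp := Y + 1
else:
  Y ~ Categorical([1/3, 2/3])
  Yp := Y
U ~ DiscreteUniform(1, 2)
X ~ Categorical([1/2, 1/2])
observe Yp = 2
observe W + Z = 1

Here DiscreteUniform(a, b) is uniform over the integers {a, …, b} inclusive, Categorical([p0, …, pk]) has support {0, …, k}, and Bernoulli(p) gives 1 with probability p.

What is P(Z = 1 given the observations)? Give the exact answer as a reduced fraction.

Enumerate traces; 8 have nonzero weight after conditioning:
  (Z=0, W=1, V=1, Y=1, U=1, X=0) weight 1/96
  (Z=0, W=1, V=1, Y=1, U=1, X=1) weight 1/96
  (Z=0, W=1, V=1, Y=1, U=2, X=0) weight 1/96
  (Z=0, W=1, V=1, Y=1, U=2, X=1) weight 1/96
  (Z=1, W=0, V=1, Y=1, U=1, X=0) weight 3/128
  (Z=1, W=0, V=1, Y=1, U=1, X=1) weight 3/128
  (Z=1, W=0, V=1, Y=1, U=2, X=0) weight 3/128
  (Z=1, W=0, V=1, Y=1, U=2, X=1) weight 3/128
Group by Z:
  weight(Z=0) = 1/24
  weight(Z=1) = 3/32
Total weight = 1/24 + 3/32 = 13/96
P(Z=0 | obs) = 1/24 / 13/96 = 4/13
P(Z=1 | obs) = 3/32 / 13/96 = 9/13

P(Z = 1 | obs) = 9/13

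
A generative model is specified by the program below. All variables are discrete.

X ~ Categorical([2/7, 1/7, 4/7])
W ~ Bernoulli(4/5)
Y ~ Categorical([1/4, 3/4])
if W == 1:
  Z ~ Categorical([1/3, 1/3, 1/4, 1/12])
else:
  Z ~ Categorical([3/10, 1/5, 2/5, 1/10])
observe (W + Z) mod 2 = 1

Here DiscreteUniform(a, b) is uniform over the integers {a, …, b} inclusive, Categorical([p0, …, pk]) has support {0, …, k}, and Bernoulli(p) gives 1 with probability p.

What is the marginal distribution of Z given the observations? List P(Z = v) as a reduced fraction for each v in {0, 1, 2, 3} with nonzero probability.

P(Z=0) = 40/79, P(Z=1) = 6/79, P(Z=2) = 30/79, P(Z=3) = 3/79

Enumerate traces; 24 have nonzero weight after conditioning:
  (X=0, W=0, Y=0, Z=1) weight 1/350
  (X=0, W=0, Y=0, Z=3) weight 1/700
  (X=0, W=0, Y=1, Z=1) weight 3/350
  (X=0, W=0, Y=1, Z=3) weight 3/700
  (X=0, W=1, Y=0, Z=0) weight 2/105
  (X=0, W=1, Y=0, Z=2) weight 1/70
  (X=0, W=1, Y=1, Z=0) weight 2/35
  (X=0, W=1, Y=1, Z=2) weight 3/70
  … 16 more
Group by Z:
  weight(Z=0) = 4/15
  weight(Z=1) = 1/25
  weight(Z=2) = 1/5
  weight(Z=3) = 1/50
Total weight = 4/15 + 1/25 + 1/5 + 1/50 = 79/150
P(Z=0 | obs) = 4/15 / 79/150 = 40/79
P(Z=1 | obs) = 1/25 / 79/150 = 6/79
P(Z=2 | obs) = 1/5 / 79/150 = 30/79
P(Z=3 | obs) = 1/50 / 79/150 = 3/79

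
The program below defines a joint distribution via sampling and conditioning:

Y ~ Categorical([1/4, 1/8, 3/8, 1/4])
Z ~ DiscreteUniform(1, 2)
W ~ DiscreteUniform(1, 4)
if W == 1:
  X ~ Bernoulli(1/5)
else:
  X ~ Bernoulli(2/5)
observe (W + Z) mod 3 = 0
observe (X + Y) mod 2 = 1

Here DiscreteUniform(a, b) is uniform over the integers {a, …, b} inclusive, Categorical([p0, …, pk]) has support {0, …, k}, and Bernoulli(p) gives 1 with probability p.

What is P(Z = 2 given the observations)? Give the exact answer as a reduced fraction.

Enumerate traces; 12 have nonzero weight after conditioning:
  (Y=0, Z=1, W=2, X=1) weight 1/80
  (Y=0, Z=2, W=1, X=1) weight 1/160
  (Y=0, Z=2, W=4, X=1) weight 1/80
  (Y=1, Z=1, W=2, X=0) weight 3/320
  (Y=1, Z=2, W=1, X=0) weight 1/80
  (Y=1, Z=2, W=4, X=0) weight 3/320
  (Y=2, Z=1, W=2, X=1) weight 3/160
  (Y=2, Z=2, W=1, X=1) weight 3/320
  … 4 more
Group by Z:
  weight(Z=1) = 19/320
  weight(Z=2) = 9/80
Total weight = 19/320 + 9/80 = 11/64
P(Z=1 | obs) = 19/320 / 11/64 = 19/55
P(Z=2 | obs) = 9/80 / 11/64 = 36/55

P(Z = 2 | obs) = 36/55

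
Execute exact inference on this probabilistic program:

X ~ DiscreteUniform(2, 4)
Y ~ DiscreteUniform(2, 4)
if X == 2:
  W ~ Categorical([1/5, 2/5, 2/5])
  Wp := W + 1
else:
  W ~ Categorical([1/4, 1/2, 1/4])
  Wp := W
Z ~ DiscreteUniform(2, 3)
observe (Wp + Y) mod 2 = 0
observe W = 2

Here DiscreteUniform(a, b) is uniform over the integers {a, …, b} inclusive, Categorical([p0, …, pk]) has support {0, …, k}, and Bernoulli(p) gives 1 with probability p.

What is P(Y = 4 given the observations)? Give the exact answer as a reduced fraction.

Enumerate traces; 10 have nonzero weight after conditioning:
  (X=2, Y=3, W=2, Z=2) weight 1/45
  (X=2, Y=3, W=2, Z=3) weight 1/45
  (X=3, Y=2, W=2, Z=2) weight 1/72
  (X=3, Y=2, W=2, Z=3) weight 1/72
  (X=3, Y=4, W=2, Z=2) weight 1/72
  (X=3, Y=4, W=2, Z=3) weight 1/72
  (X=4, Y=2, W=2, Z=2) weight 1/72
  (X=4, Y=2, W=2, Z=3) weight 1/72
  … 2 more
Group by Y:
  weight(Y=2) = 1/18
  weight(Y=3) = 2/45
  weight(Y=4) = 1/18
Total weight = 1/18 + 2/45 + 1/18 = 7/45
P(Y=2 | obs) = 1/18 / 7/45 = 5/14
P(Y=3 | obs) = 2/45 / 7/45 = 2/7
P(Y=4 | obs) = 1/18 / 7/45 = 5/14

P(Y = 4 | obs) = 5/14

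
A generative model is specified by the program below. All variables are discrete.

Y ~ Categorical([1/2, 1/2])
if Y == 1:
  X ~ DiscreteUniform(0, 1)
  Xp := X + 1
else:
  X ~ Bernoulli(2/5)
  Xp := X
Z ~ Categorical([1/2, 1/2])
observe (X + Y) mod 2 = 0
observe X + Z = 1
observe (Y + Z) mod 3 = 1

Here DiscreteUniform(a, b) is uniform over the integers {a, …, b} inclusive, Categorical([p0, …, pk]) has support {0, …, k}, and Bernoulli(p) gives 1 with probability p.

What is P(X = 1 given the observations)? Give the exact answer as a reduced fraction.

Enumerate traces; 2 have nonzero weight after conditioning:
  (Y=0, X=0, Z=1) weight 3/20
  (Y=1, X=1, Z=0) weight 1/8
Group by X:
  weight(X=0) = 3/20
  weight(X=1) = 1/8
Total weight = 3/20 + 1/8 = 11/40
P(X=0 | obs) = 3/20 / 11/40 = 6/11
P(X=1 | obs) = 1/8 / 11/40 = 5/11

P(X = 1 | obs) = 5/11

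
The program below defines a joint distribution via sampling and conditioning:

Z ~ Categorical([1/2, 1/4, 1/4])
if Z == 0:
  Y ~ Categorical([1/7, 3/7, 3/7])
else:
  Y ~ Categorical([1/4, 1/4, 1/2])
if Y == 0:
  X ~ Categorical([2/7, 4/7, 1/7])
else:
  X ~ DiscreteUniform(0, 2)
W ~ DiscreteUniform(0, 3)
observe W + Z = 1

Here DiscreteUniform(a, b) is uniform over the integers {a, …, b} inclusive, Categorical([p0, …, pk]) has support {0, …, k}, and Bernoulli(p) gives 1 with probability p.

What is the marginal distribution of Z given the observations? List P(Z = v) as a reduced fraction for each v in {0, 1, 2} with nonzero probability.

Enumerate traces; 18 have nonzero weight after conditioning:
  (Z=0, Y=0, X=0, W=1) weight 1/196
  (Z=0, Y=0, X=1, W=1) weight 1/98
  (Z=0, Y=0, X=2, W=1) weight 1/392
  (Z=0, Y=1, X=0, W=1) weight 1/56
  (Z=0, Y=1, X=1, W=1) weight 1/56
  (Z=0, Y=1, X=2, W=1) weight 1/56
  (Z=0, Y=2, X=0, W=1) weight 1/56
  (Z=0, Y=2, X=1, W=1) weight 1/56
  (Z=1, Y=0, X=0, W=0) weight 1/224
  … 9 more
Group by Z:
  weight(Z=0) = 1/8
  weight(Z=1) = 1/16
Total weight = 1/8 + 1/16 = 3/16
P(Z=0 | obs) = 1/8 / 3/16 = 2/3
P(Z=1 | obs) = 1/16 / 3/16 = 1/3

P(Z=0) = 2/3, P(Z=1) = 1/3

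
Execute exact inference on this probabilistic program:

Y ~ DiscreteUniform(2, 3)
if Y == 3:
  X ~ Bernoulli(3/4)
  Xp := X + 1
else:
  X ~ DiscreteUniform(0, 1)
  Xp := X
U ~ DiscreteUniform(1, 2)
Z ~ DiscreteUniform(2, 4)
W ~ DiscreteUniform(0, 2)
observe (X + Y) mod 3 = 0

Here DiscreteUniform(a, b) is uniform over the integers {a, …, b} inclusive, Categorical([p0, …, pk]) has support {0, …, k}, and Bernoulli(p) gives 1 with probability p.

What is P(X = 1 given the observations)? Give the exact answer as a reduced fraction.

Enumerate traces; 36 have nonzero weight after conditioning:
  (Y=2, X=1, U=1, Z=2, W=0) weight 1/72
  (Y=2, X=1, U=1, Z=2, W=1) weight 1/72
  (Y=2, X=1, U=1, Z=2, W=2) weight 1/72
  (Y=2, X=1, U=1, Z=3, W=0) weight 1/72
  (Y=2, X=1, U=1, Z=3, W=1) weight 1/72
  (Y=2, X=1, U=1, Z=3, W=2) weight 1/72
  (Y=2, X=1, U=1, Z=4, W=0) weight 1/72
  (Y=2, X=1, U=1, Z=4, W=1) weight 1/72
  (Y=3, X=0, U=1, Z=2, W=0) weight 1/144
  … 27 more
Group by X:
  weight(X=0) = 1/8
  weight(X=1) = 1/4
Total weight = 1/8 + 1/4 = 3/8
P(X=0 | obs) = 1/8 / 3/8 = 1/3
P(X=1 | obs) = 1/4 / 3/8 = 2/3

P(X = 1 | obs) = 2/3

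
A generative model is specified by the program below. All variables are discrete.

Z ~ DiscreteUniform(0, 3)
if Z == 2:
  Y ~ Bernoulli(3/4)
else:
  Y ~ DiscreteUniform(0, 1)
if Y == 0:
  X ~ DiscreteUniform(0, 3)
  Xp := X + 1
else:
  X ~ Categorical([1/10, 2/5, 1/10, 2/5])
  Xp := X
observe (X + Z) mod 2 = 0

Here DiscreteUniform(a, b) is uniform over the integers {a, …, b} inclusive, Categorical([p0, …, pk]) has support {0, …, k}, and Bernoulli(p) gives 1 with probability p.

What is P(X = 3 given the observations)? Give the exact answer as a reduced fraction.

Enumerate traces; 16 have nonzero weight after conditioning:
  (Z=0, Y=0, X=0) weight 1/32
  (Z=0, Y=0, X=2) weight 1/32
  (Z=0, Y=1, X=0) weight 1/80
  (Z=0, Y=1, X=2) weight 1/80
  (Z=1, Y=0, X=1) weight 1/32
  (Z=1, Y=0, X=3) weight 1/32
  (Z=1, Y=1, X=1) weight 1/20
  (Z=1, Y=1, X=3) weight 1/20
  … 8 more
Group by X:
  weight(X=0) = 5/64
  weight(X=1) = 13/80
  weight(X=2) = 5/64
  weight(X=3) = 13/80
Total weight = 5/64 + 13/80 + 5/64 + 13/80 = 77/160
P(X=0 | obs) = 5/64 / 77/160 = 25/154
P(X=1 | obs) = 13/80 / 77/160 = 26/77
P(X=2 | obs) = 5/64 / 77/160 = 25/154
P(X=3 | obs) = 13/80 / 77/160 = 26/77

P(X = 3 | obs) = 26/77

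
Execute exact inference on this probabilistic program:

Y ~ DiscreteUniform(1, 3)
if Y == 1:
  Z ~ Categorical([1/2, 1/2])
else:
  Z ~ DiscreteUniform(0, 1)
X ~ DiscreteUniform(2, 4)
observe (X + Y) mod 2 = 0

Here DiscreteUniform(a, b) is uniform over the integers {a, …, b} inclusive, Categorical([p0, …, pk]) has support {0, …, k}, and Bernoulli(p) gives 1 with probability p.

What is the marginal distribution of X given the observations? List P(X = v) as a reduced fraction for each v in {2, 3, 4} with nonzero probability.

Enumerate traces; 8 have nonzero weight after conditioning:
  (Y=1, Z=0, X=3) weight 1/18
  (Y=1, Z=1, X=3) weight 1/18
  (Y=2, Z=0, X=2) weight 1/18
  (Y=2, Z=0, X=4) weight 1/18
  (Y=2, Z=1, X=2) weight 1/18
  (Y=2, Z=1, X=4) weight 1/18
  (Y=3, Z=0, X=3) weight 1/18
  (Y=3, Z=1, X=3) weight 1/18
Group by X:
  weight(X=2) = 1/9
  weight(X=3) = 2/9
  weight(X=4) = 1/9
Total weight = 1/9 + 2/9 + 1/9 = 4/9
P(X=2 | obs) = 1/9 / 4/9 = 1/4
P(X=3 | obs) = 2/9 / 4/9 = 1/2
P(X=4 | obs) = 1/9 / 4/9 = 1/4

P(X=2) = 1/4, P(X=3) = 1/2, P(X=4) = 1/4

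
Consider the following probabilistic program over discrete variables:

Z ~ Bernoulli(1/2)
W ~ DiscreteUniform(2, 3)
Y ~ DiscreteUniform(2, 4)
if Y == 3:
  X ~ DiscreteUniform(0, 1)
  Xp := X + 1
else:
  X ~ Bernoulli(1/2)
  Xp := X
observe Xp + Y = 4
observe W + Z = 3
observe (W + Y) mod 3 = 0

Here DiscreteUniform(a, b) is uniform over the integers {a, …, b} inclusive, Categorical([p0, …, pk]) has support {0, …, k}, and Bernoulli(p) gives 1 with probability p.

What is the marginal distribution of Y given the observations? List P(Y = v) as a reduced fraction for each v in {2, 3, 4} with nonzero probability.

Enumerate traces; 2 have nonzero weight after conditioning:
  (Z=0, W=3, Y=3, X=0) weight 1/24
  (Z=1, W=2, Y=4, X=0) weight 1/24
Group by Y:
  weight(Y=3) = 1/24
  weight(Y=4) = 1/24
Total weight = 1/24 + 1/24 = 1/12
P(Y=3 | obs) = 1/24 / 1/12 = 1/2
P(Y=4 | obs) = 1/24 / 1/12 = 1/2

P(Y=3) = 1/2, P(Y=4) = 1/2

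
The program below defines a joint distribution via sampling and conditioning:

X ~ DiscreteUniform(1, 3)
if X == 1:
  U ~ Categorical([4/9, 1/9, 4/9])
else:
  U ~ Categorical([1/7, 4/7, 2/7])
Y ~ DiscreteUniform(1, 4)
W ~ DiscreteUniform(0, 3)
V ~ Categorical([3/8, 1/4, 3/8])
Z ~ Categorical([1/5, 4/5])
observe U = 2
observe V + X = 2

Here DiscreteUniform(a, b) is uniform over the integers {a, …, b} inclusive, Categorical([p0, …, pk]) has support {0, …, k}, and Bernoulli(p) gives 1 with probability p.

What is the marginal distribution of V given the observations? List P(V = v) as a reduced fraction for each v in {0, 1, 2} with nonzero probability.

P(V=0) = 27/55, P(V=1) = 28/55

Enumerate traces; 64 have nonzero weight after conditioning:
  (X=1, U=2, Y=1, W=0, V=1, Z=0) weight 1/2160
  (X=1, U=2, Y=1, W=0, V=1, Z=1) weight 1/540
  (X=1, U=2, Y=1, W=1, V=1, Z=0) weight 1/2160
  (X=1, U=2, Y=1, W=1, V=1, Z=1) weight 1/540
  (X=1, U=2, Y=1, W=2, V=1, Z=0) weight 1/2160
  (X=1, U=2, Y=1, W=2, V=1, Z=1) weight 1/540
  (X=1, U=2, Y=1, W=3, V=1, Z=0) weight 1/2160
  (X=1, U=2, Y=1, W=3, V=1, Z=1) weight 1/540
  (X=2, U=2, Y=1, W=0, V=0, Z=0) weight 1/2240
  … 55 more
Group by V:
  weight(V=0) = 1/28
  weight(V=1) = 1/27
Total weight = 1/28 + 1/27 = 55/756
P(V=0 | obs) = 1/28 / 55/756 = 27/55
P(V=1 | obs) = 1/27 / 55/756 = 28/55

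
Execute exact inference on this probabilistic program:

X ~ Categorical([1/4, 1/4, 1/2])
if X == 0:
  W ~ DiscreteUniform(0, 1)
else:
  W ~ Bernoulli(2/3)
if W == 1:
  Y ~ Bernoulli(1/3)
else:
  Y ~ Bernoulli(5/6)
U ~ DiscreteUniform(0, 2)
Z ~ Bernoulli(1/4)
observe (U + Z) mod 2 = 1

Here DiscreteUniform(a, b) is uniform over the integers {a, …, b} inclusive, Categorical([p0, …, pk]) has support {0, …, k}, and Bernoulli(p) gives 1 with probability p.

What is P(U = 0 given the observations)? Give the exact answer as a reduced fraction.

Enumerate traces; 36 have nonzero weight after conditioning:
  (X=0, W=0, Y=0, U=0, Z=1) weight 1/576
  (X=0, W=0, Y=0, U=1, Z=0) weight 1/192
  (X=0, W=0, Y=0, U=2, Z=1) weight 1/576
  (X=0, W=0, Y=1, U=0, Z=1) weight 5/576
  (X=0, W=0, Y=1, U=1, Z=0) weight 5/192
  (X=0, W=0, Y=1, U=2, Z=1) weight 5/576
  (X=0, W=1, Y=0, U=0, Z=1) weight 1/144
  (X=0, W=1, Y=0, U=1, Z=0) weight 1/48
  … 28 more
Group by U:
  weight(U=0) = 1/12
  weight(U=1) = 1/4
  weight(U=2) = 1/12
Total weight = 1/12 + 1/4 + 1/12 = 5/12
P(U=0 | obs) = 1/12 / 5/12 = 1/5
P(U=1 | obs) = 1/4 / 5/12 = 3/5
P(U=2 | obs) = 1/12 / 5/12 = 1/5

P(U = 0 | obs) = 1/5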